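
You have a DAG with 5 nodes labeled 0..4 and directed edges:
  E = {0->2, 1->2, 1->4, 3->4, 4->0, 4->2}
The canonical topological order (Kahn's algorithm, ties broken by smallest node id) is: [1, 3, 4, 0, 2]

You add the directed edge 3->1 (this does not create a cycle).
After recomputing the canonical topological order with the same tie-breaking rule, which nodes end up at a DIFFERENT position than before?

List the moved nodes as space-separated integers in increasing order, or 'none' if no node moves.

Answer: 1 3

Derivation:
Old toposort: [1, 3, 4, 0, 2]
Added edge 3->1
Recompute Kahn (smallest-id tiebreak):
  initial in-degrees: [1, 1, 3, 0, 2]
  ready (indeg=0): [3]
  pop 3: indeg[1]->0; indeg[4]->1 | ready=[1] | order so far=[3]
  pop 1: indeg[2]->2; indeg[4]->0 | ready=[4] | order so far=[3, 1]
  pop 4: indeg[0]->0; indeg[2]->1 | ready=[0] | order so far=[3, 1, 4]
  pop 0: indeg[2]->0 | ready=[2] | order so far=[3, 1, 4, 0]
  pop 2: no out-edges | ready=[] | order so far=[3, 1, 4, 0, 2]
New canonical toposort: [3, 1, 4, 0, 2]
Compare positions:
  Node 0: index 3 -> 3 (same)
  Node 1: index 0 -> 1 (moved)
  Node 2: index 4 -> 4 (same)
  Node 3: index 1 -> 0 (moved)
  Node 4: index 2 -> 2 (same)
Nodes that changed position: 1 3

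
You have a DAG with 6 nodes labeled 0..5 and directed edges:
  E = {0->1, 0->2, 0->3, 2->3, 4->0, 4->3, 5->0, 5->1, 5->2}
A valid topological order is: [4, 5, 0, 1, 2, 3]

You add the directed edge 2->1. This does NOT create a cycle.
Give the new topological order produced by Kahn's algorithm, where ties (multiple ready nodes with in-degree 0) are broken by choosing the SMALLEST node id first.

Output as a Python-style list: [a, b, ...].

Old toposort: [4, 5, 0, 1, 2, 3]
Added edge: 2->1
Position of 2 (4) > position of 1 (3). Must reorder: 2 must now come before 1.
Run Kahn's algorithm (break ties by smallest node id):
  initial in-degrees: [2, 3, 2, 3, 0, 0]
  ready (indeg=0): [4, 5]
  pop 4: indeg[0]->1; indeg[3]->2 | ready=[5] | order so far=[4]
  pop 5: indeg[0]->0; indeg[1]->2; indeg[2]->1 | ready=[0] | order so far=[4, 5]
  pop 0: indeg[1]->1; indeg[2]->0; indeg[3]->1 | ready=[2] | order so far=[4, 5, 0]
  pop 2: indeg[1]->0; indeg[3]->0 | ready=[1, 3] | order so far=[4, 5, 0, 2]
  pop 1: no out-edges | ready=[3] | order so far=[4, 5, 0, 2, 1]
  pop 3: no out-edges | ready=[] | order so far=[4, 5, 0, 2, 1, 3]
  Result: [4, 5, 0, 2, 1, 3]

Answer: [4, 5, 0, 2, 1, 3]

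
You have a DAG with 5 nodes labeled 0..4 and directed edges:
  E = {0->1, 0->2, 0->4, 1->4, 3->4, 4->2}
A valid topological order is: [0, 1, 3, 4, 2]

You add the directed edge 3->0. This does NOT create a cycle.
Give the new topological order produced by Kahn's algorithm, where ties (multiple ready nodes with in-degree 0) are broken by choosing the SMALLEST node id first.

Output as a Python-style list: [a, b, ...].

Answer: [3, 0, 1, 4, 2]

Derivation:
Old toposort: [0, 1, 3, 4, 2]
Added edge: 3->0
Position of 3 (2) > position of 0 (0). Must reorder: 3 must now come before 0.
Run Kahn's algorithm (break ties by smallest node id):
  initial in-degrees: [1, 1, 2, 0, 3]
  ready (indeg=0): [3]
  pop 3: indeg[0]->0; indeg[4]->2 | ready=[0] | order so far=[3]
  pop 0: indeg[1]->0; indeg[2]->1; indeg[4]->1 | ready=[1] | order so far=[3, 0]
  pop 1: indeg[4]->0 | ready=[4] | order so far=[3, 0, 1]
  pop 4: indeg[2]->0 | ready=[2] | order so far=[3, 0, 1, 4]
  pop 2: no out-edges | ready=[] | order so far=[3, 0, 1, 4, 2]
  Result: [3, 0, 1, 4, 2]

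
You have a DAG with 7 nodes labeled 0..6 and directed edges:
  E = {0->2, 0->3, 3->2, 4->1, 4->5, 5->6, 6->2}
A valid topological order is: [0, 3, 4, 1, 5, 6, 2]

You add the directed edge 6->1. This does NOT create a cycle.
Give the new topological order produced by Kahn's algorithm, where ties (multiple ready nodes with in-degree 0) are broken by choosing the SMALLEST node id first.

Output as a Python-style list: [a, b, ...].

Old toposort: [0, 3, 4, 1, 5, 6, 2]
Added edge: 6->1
Position of 6 (5) > position of 1 (3). Must reorder: 6 must now come before 1.
Run Kahn's algorithm (break ties by smallest node id):
  initial in-degrees: [0, 2, 3, 1, 0, 1, 1]
  ready (indeg=0): [0, 4]
  pop 0: indeg[2]->2; indeg[3]->0 | ready=[3, 4] | order so far=[0]
  pop 3: indeg[2]->1 | ready=[4] | order so far=[0, 3]
  pop 4: indeg[1]->1; indeg[5]->0 | ready=[5] | order so far=[0, 3, 4]
  pop 5: indeg[6]->0 | ready=[6] | order so far=[0, 3, 4, 5]
  pop 6: indeg[1]->0; indeg[2]->0 | ready=[1, 2] | order so far=[0, 3, 4, 5, 6]
  pop 1: no out-edges | ready=[2] | order so far=[0, 3, 4, 5, 6, 1]
  pop 2: no out-edges | ready=[] | order so far=[0, 3, 4, 5, 6, 1, 2]
  Result: [0, 3, 4, 5, 6, 1, 2]

Answer: [0, 3, 4, 5, 6, 1, 2]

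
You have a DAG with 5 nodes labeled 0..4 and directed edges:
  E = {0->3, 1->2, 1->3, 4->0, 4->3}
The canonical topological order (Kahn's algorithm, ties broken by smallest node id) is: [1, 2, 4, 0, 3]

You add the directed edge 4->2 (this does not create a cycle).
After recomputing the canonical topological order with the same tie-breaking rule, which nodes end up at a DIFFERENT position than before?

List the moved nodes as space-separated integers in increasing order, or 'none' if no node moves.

Old toposort: [1, 2, 4, 0, 3]
Added edge 4->2
Recompute Kahn (smallest-id tiebreak):
  initial in-degrees: [1, 0, 2, 3, 0]
  ready (indeg=0): [1, 4]
  pop 1: indeg[2]->1; indeg[3]->2 | ready=[4] | order so far=[1]
  pop 4: indeg[0]->0; indeg[2]->0; indeg[3]->1 | ready=[0, 2] | order so far=[1, 4]
  pop 0: indeg[3]->0 | ready=[2, 3] | order so far=[1, 4, 0]
  pop 2: no out-edges | ready=[3] | order so far=[1, 4, 0, 2]
  pop 3: no out-edges | ready=[] | order so far=[1, 4, 0, 2, 3]
New canonical toposort: [1, 4, 0, 2, 3]
Compare positions:
  Node 0: index 3 -> 2 (moved)
  Node 1: index 0 -> 0 (same)
  Node 2: index 1 -> 3 (moved)
  Node 3: index 4 -> 4 (same)
  Node 4: index 2 -> 1 (moved)
Nodes that changed position: 0 2 4

Answer: 0 2 4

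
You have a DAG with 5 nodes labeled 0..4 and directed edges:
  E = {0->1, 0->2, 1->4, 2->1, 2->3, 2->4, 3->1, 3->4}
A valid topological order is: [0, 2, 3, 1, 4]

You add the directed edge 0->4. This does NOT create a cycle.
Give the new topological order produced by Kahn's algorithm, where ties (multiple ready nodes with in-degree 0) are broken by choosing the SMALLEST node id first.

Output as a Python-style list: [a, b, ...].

Answer: [0, 2, 3, 1, 4]

Derivation:
Old toposort: [0, 2, 3, 1, 4]
Added edge: 0->4
Position of 0 (0) < position of 4 (4). Old order still valid.
Run Kahn's algorithm (break ties by smallest node id):
  initial in-degrees: [0, 3, 1, 1, 4]
  ready (indeg=0): [0]
  pop 0: indeg[1]->2; indeg[2]->0; indeg[4]->3 | ready=[2] | order so far=[0]
  pop 2: indeg[1]->1; indeg[3]->0; indeg[4]->2 | ready=[3] | order so far=[0, 2]
  pop 3: indeg[1]->0; indeg[4]->1 | ready=[1] | order so far=[0, 2, 3]
  pop 1: indeg[4]->0 | ready=[4] | order so far=[0, 2, 3, 1]
  pop 4: no out-edges | ready=[] | order so far=[0, 2, 3, 1, 4]
  Result: [0, 2, 3, 1, 4]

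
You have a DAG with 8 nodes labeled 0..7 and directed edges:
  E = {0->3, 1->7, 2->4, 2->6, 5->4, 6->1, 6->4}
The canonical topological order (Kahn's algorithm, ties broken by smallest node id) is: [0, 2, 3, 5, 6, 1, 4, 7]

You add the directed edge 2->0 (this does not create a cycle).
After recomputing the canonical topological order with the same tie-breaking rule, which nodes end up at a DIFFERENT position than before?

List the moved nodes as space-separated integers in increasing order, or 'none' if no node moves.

Answer: 0 2

Derivation:
Old toposort: [0, 2, 3, 5, 6, 1, 4, 7]
Added edge 2->0
Recompute Kahn (smallest-id tiebreak):
  initial in-degrees: [1, 1, 0, 1, 3, 0, 1, 1]
  ready (indeg=0): [2, 5]
  pop 2: indeg[0]->0; indeg[4]->2; indeg[6]->0 | ready=[0, 5, 6] | order so far=[2]
  pop 0: indeg[3]->0 | ready=[3, 5, 6] | order so far=[2, 0]
  pop 3: no out-edges | ready=[5, 6] | order so far=[2, 0, 3]
  pop 5: indeg[4]->1 | ready=[6] | order so far=[2, 0, 3, 5]
  pop 6: indeg[1]->0; indeg[4]->0 | ready=[1, 4] | order so far=[2, 0, 3, 5, 6]
  pop 1: indeg[7]->0 | ready=[4, 7] | order so far=[2, 0, 3, 5, 6, 1]
  pop 4: no out-edges | ready=[7] | order so far=[2, 0, 3, 5, 6, 1, 4]
  pop 7: no out-edges | ready=[] | order so far=[2, 0, 3, 5, 6, 1, 4, 7]
New canonical toposort: [2, 0, 3, 5, 6, 1, 4, 7]
Compare positions:
  Node 0: index 0 -> 1 (moved)
  Node 1: index 5 -> 5 (same)
  Node 2: index 1 -> 0 (moved)
  Node 3: index 2 -> 2 (same)
  Node 4: index 6 -> 6 (same)
  Node 5: index 3 -> 3 (same)
  Node 6: index 4 -> 4 (same)
  Node 7: index 7 -> 7 (same)
Nodes that changed position: 0 2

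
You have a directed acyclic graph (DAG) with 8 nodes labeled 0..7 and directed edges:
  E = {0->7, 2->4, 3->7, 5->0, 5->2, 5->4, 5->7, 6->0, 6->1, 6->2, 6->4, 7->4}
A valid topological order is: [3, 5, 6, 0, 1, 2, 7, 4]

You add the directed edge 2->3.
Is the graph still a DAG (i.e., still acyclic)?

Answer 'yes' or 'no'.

Answer: yes

Derivation:
Given toposort: [3, 5, 6, 0, 1, 2, 7, 4]
Position of 2: index 5; position of 3: index 0
New edge 2->3: backward (u after v in old order)
Backward edge: old toposort is now invalid. Check if this creates a cycle.
Does 3 already reach 2? Reachable from 3: [3, 4, 7]. NO -> still a DAG (reorder needed).
Still a DAG? yes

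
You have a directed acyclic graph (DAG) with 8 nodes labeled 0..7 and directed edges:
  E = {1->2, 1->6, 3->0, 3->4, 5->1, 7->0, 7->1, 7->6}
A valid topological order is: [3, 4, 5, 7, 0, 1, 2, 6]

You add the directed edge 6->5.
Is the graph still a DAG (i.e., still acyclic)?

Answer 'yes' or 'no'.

Given toposort: [3, 4, 5, 7, 0, 1, 2, 6]
Position of 6: index 7; position of 5: index 2
New edge 6->5: backward (u after v in old order)
Backward edge: old toposort is now invalid. Check if this creates a cycle.
Does 5 already reach 6? Reachable from 5: [1, 2, 5, 6]. YES -> cycle!
Still a DAG? no

Answer: no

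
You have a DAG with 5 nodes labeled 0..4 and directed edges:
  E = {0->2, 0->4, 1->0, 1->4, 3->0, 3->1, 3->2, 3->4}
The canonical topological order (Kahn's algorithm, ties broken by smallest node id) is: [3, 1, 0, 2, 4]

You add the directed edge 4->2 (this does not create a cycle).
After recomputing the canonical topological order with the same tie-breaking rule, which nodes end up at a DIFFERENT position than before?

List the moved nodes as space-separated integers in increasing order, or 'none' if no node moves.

Answer: 2 4

Derivation:
Old toposort: [3, 1, 0, 2, 4]
Added edge 4->2
Recompute Kahn (smallest-id tiebreak):
  initial in-degrees: [2, 1, 3, 0, 3]
  ready (indeg=0): [3]
  pop 3: indeg[0]->1; indeg[1]->0; indeg[2]->2; indeg[4]->2 | ready=[1] | order so far=[3]
  pop 1: indeg[0]->0; indeg[4]->1 | ready=[0] | order so far=[3, 1]
  pop 0: indeg[2]->1; indeg[4]->0 | ready=[4] | order so far=[3, 1, 0]
  pop 4: indeg[2]->0 | ready=[2] | order so far=[3, 1, 0, 4]
  pop 2: no out-edges | ready=[] | order so far=[3, 1, 0, 4, 2]
New canonical toposort: [3, 1, 0, 4, 2]
Compare positions:
  Node 0: index 2 -> 2 (same)
  Node 1: index 1 -> 1 (same)
  Node 2: index 3 -> 4 (moved)
  Node 3: index 0 -> 0 (same)
  Node 4: index 4 -> 3 (moved)
Nodes that changed position: 2 4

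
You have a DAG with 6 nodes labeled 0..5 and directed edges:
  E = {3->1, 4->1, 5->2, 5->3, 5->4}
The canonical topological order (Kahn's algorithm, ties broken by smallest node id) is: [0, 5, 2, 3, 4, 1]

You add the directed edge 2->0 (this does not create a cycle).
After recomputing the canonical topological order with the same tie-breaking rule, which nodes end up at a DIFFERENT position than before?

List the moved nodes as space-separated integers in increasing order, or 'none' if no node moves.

Answer: 0 2 5

Derivation:
Old toposort: [0, 5, 2, 3, 4, 1]
Added edge 2->0
Recompute Kahn (smallest-id tiebreak):
  initial in-degrees: [1, 2, 1, 1, 1, 0]
  ready (indeg=0): [5]
  pop 5: indeg[2]->0; indeg[3]->0; indeg[4]->0 | ready=[2, 3, 4] | order so far=[5]
  pop 2: indeg[0]->0 | ready=[0, 3, 4] | order so far=[5, 2]
  pop 0: no out-edges | ready=[3, 4] | order so far=[5, 2, 0]
  pop 3: indeg[1]->1 | ready=[4] | order so far=[5, 2, 0, 3]
  pop 4: indeg[1]->0 | ready=[1] | order so far=[5, 2, 0, 3, 4]
  pop 1: no out-edges | ready=[] | order so far=[5, 2, 0, 3, 4, 1]
New canonical toposort: [5, 2, 0, 3, 4, 1]
Compare positions:
  Node 0: index 0 -> 2 (moved)
  Node 1: index 5 -> 5 (same)
  Node 2: index 2 -> 1 (moved)
  Node 3: index 3 -> 3 (same)
  Node 4: index 4 -> 4 (same)
  Node 5: index 1 -> 0 (moved)
Nodes that changed position: 0 2 5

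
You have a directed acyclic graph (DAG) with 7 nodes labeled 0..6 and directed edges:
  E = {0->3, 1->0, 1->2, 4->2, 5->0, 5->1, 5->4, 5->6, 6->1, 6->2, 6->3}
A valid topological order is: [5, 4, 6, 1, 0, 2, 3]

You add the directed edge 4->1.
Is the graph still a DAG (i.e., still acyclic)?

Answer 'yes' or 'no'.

Answer: yes

Derivation:
Given toposort: [5, 4, 6, 1, 0, 2, 3]
Position of 4: index 1; position of 1: index 3
New edge 4->1: forward
Forward edge: respects the existing order. Still a DAG, same toposort still valid.
Still a DAG? yes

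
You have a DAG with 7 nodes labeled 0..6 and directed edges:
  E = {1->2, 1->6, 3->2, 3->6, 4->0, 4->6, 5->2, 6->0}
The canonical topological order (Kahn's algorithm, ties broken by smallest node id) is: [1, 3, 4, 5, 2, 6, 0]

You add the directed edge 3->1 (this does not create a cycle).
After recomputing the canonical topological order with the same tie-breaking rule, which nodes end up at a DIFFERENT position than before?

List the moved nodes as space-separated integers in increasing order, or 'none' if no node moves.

Answer: 1 3

Derivation:
Old toposort: [1, 3, 4, 5, 2, 6, 0]
Added edge 3->1
Recompute Kahn (smallest-id tiebreak):
  initial in-degrees: [2, 1, 3, 0, 0, 0, 3]
  ready (indeg=0): [3, 4, 5]
  pop 3: indeg[1]->0; indeg[2]->2; indeg[6]->2 | ready=[1, 4, 5] | order so far=[3]
  pop 1: indeg[2]->1; indeg[6]->1 | ready=[4, 5] | order so far=[3, 1]
  pop 4: indeg[0]->1; indeg[6]->0 | ready=[5, 6] | order so far=[3, 1, 4]
  pop 5: indeg[2]->0 | ready=[2, 6] | order so far=[3, 1, 4, 5]
  pop 2: no out-edges | ready=[6] | order so far=[3, 1, 4, 5, 2]
  pop 6: indeg[0]->0 | ready=[0] | order so far=[3, 1, 4, 5, 2, 6]
  pop 0: no out-edges | ready=[] | order so far=[3, 1, 4, 5, 2, 6, 0]
New canonical toposort: [3, 1, 4, 5, 2, 6, 0]
Compare positions:
  Node 0: index 6 -> 6 (same)
  Node 1: index 0 -> 1 (moved)
  Node 2: index 4 -> 4 (same)
  Node 3: index 1 -> 0 (moved)
  Node 4: index 2 -> 2 (same)
  Node 5: index 3 -> 3 (same)
  Node 6: index 5 -> 5 (same)
Nodes that changed position: 1 3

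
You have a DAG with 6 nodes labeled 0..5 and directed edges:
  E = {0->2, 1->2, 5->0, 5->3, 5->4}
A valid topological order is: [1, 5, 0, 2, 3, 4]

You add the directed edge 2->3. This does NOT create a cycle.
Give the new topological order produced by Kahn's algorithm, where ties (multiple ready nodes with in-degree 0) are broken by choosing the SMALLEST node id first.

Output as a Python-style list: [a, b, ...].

Answer: [1, 5, 0, 2, 3, 4]

Derivation:
Old toposort: [1, 5, 0, 2, 3, 4]
Added edge: 2->3
Position of 2 (3) < position of 3 (4). Old order still valid.
Run Kahn's algorithm (break ties by smallest node id):
  initial in-degrees: [1, 0, 2, 2, 1, 0]
  ready (indeg=0): [1, 5]
  pop 1: indeg[2]->1 | ready=[5] | order so far=[1]
  pop 5: indeg[0]->0; indeg[3]->1; indeg[4]->0 | ready=[0, 4] | order so far=[1, 5]
  pop 0: indeg[2]->0 | ready=[2, 4] | order so far=[1, 5, 0]
  pop 2: indeg[3]->0 | ready=[3, 4] | order so far=[1, 5, 0, 2]
  pop 3: no out-edges | ready=[4] | order so far=[1, 5, 0, 2, 3]
  pop 4: no out-edges | ready=[] | order so far=[1, 5, 0, 2, 3, 4]
  Result: [1, 5, 0, 2, 3, 4]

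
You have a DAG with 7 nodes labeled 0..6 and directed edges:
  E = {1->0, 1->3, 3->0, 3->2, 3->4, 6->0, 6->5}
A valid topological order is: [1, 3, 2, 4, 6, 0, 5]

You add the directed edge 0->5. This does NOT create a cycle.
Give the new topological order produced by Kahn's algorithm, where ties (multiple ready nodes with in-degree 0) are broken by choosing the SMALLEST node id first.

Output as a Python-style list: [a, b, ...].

Old toposort: [1, 3, 2, 4, 6, 0, 5]
Added edge: 0->5
Position of 0 (5) < position of 5 (6). Old order still valid.
Run Kahn's algorithm (break ties by smallest node id):
  initial in-degrees: [3, 0, 1, 1, 1, 2, 0]
  ready (indeg=0): [1, 6]
  pop 1: indeg[0]->2; indeg[3]->0 | ready=[3, 6] | order so far=[1]
  pop 3: indeg[0]->1; indeg[2]->0; indeg[4]->0 | ready=[2, 4, 6] | order so far=[1, 3]
  pop 2: no out-edges | ready=[4, 6] | order so far=[1, 3, 2]
  pop 4: no out-edges | ready=[6] | order so far=[1, 3, 2, 4]
  pop 6: indeg[0]->0; indeg[5]->1 | ready=[0] | order so far=[1, 3, 2, 4, 6]
  pop 0: indeg[5]->0 | ready=[5] | order so far=[1, 3, 2, 4, 6, 0]
  pop 5: no out-edges | ready=[] | order so far=[1, 3, 2, 4, 6, 0, 5]
  Result: [1, 3, 2, 4, 6, 0, 5]

Answer: [1, 3, 2, 4, 6, 0, 5]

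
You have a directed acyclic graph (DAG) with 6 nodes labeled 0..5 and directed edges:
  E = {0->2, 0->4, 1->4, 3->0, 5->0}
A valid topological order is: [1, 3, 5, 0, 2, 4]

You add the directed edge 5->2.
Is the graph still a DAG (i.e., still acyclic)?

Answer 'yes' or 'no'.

Given toposort: [1, 3, 5, 0, 2, 4]
Position of 5: index 2; position of 2: index 4
New edge 5->2: forward
Forward edge: respects the existing order. Still a DAG, same toposort still valid.
Still a DAG? yes

Answer: yes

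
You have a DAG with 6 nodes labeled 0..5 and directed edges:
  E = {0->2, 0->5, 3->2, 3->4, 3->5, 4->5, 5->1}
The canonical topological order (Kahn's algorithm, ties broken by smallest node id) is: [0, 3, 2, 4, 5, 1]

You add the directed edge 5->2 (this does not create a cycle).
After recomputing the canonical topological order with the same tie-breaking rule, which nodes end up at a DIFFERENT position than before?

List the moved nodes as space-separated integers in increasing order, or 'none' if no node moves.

Old toposort: [0, 3, 2, 4, 5, 1]
Added edge 5->2
Recompute Kahn (smallest-id tiebreak):
  initial in-degrees: [0, 1, 3, 0, 1, 3]
  ready (indeg=0): [0, 3]
  pop 0: indeg[2]->2; indeg[5]->2 | ready=[3] | order so far=[0]
  pop 3: indeg[2]->1; indeg[4]->0; indeg[5]->1 | ready=[4] | order so far=[0, 3]
  pop 4: indeg[5]->0 | ready=[5] | order so far=[0, 3, 4]
  pop 5: indeg[1]->0; indeg[2]->0 | ready=[1, 2] | order so far=[0, 3, 4, 5]
  pop 1: no out-edges | ready=[2] | order so far=[0, 3, 4, 5, 1]
  pop 2: no out-edges | ready=[] | order so far=[0, 3, 4, 5, 1, 2]
New canonical toposort: [0, 3, 4, 5, 1, 2]
Compare positions:
  Node 0: index 0 -> 0 (same)
  Node 1: index 5 -> 4 (moved)
  Node 2: index 2 -> 5 (moved)
  Node 3: index 1 -> 1 (same)
  Node 4: index 3 -> 2 (moved)
  Node 5: index 4 -> 3 (moved)
Nodes that changed position: 1 2 4 5

Answer: 1 2 4 5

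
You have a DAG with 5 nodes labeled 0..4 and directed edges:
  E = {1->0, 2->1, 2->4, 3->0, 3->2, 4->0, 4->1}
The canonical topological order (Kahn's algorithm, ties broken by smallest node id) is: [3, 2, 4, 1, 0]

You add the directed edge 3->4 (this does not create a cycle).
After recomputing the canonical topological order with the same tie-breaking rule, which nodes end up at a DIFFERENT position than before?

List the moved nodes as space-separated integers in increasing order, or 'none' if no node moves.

Old toposort: [3, 2, 4, 1, 0]
Added edge 3->4
Recompute Kahn (smallest-id tiebreak):
  initial in-degrees: [3, 2, 1, 0, 2]
  ready (indeg=0): [3]
  pop 3: indeg[0]->2; indeg[2]->0; indeg[4]->1 | ready=[2] | order so far=[3]
  pop 2: indeg[1]->1; indeg[4]->0 | ready=[4] | order so far=[3, 2]
  pop 4: indeg[0]->1; indeg[1]->0 | ready=[1] | order so far=[3, 2, 4]
  pop 1: indeg[0]->0 | ready=[0] | order so far=[3, 2, 4, 1]
  pop 0: no out-edges | ready=[] | order so far=[3, 2, 4, 1, 0]
New canonical toposort: [3, 2, 4, 1, 0]
Compare positions:
  Node 0: index 4 -> 4 (same)
  Node 1: index 3 -> 3 (same)
  Node 2: index 1 -> 1 (same)
  Node 3: index 0 -> 0 (same)
  Node 4: index 2 -> 2 (same)
Nodes that changed position: none

Answer: none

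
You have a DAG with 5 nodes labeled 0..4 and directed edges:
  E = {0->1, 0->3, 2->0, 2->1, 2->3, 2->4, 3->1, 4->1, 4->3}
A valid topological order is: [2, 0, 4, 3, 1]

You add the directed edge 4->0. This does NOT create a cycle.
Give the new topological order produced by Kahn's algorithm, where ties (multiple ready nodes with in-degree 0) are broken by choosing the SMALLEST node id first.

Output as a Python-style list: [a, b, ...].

Answer: [2, 4, 0, 3, 1]

Derivation:
Old toposort: [2, 0, 4, 3, 1]
Added edge: 4->0
Position of 4 (2) > position of 0 (1). Must reorder: 4 must now come before 0.
Run Kahn's algorithm (break ties by smallest node id):
  initial in-degrees: [2, 4, 0, 3, 1]
  ready (indeg=0): [2]
  pop 2: indeg[0]->1; indeg[1]->3; indeg[3]->2; indeg[4]->0 | ready=[4] | order so far=[2]
  pop 4: indeg[0]->0; indeg[1]->2; indeg[3]->1 | ready=[0] | order so far=[2, 4]
  pop 0: indeg[1]->1; indeg[3]->0 | ready=[3] | order so far=[2, 4, 0]
  pop 3: indeg[1]->0 | ready=[1] | order so far=[2, 4, 0, 3]
  pop 1: no out-edges | ready=[] | order so far=[2, 4, 0, 3, 1]
  Result: [2, 4, 0, 3, 1]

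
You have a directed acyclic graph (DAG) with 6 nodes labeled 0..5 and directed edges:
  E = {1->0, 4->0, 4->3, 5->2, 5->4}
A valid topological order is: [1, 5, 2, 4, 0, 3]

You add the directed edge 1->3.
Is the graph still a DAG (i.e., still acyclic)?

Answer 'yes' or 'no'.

Answer: yes

Derivation:
Given toposort: [1, 5, 2, 4, 0, 3]
Position of 1: index 0; position of 3: index 5
New edge 1->3: forward
Forward edge: respects the existing order. Still a DAG, same toposort still valid.
Still a DAG? yes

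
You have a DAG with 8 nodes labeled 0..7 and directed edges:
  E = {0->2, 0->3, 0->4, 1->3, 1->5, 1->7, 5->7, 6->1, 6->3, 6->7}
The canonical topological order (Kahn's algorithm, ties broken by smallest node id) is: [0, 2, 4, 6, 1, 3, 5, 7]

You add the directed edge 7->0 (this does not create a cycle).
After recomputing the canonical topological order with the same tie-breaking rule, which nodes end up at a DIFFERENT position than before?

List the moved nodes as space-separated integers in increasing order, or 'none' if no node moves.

Answer: 0 1 2 3 4 5 6 7

Derivation:
Old toposort: [0, 2, 4, 6, 1, 3, 5, 7]
Added edge 7->0
Recompute Kahn (smallest-id tiebreak):
  initial in-degrees: [1, 1, 1, 3, 1, 1, 0, 3]
  ready (indeg=0): [6]
  pop 6: indeg[1]->0; indeg[3]->2; indeg[7]->2 | ready=[1] | order so far=[6]
  pop 1: indeg[3]->1; indeg[5]->0; indeg[7]->1 | ready=[5] | order so far=[6, 1]
  pop 5: indeg[7]->0 | ready=[7] | order so far=[6, 1, 5]
  pop 7: indeg[0]->0 | ready=[0] | order so far=[6, 1, 5, 7]
  pop 0: indeg[2]->0; indeg[3]->0; indeg[4]->0 | ready=[2, 3, 4] | order so far=[6, 1, 5, 7, 0]
  pop 2: no out-edges | ready=[3, 4] | order so far=[6, 1, 5, 7, 0, 2]
  pop 3: no out-edges | ready=[4] | order so far=[6, 1, 5, 7, 0, 2, 3]
  pop 4: no out-edges | ready=[] | order so far=[6, 1, 5, 7, 0, 2, 3, 4]
New canonical toposort: [6, 1, 5, 7, 0, 2, 3, 4]
Compare positions:
  Node 0: index 0 -> 4 (moved)
  Node 1: index 4 -> 1 (moved)
  Node 2: index 1 -> 5 (moved)
  Node 3: index 5 -> 6 (moved)
  Node 4: index 2 -> 7 (moved)
  Node 5: index 6 -> 2 (moved)
  Node 6: index 3 -> 0 (moved)
  Node 7: index 7 -> 3 (moved)
Nodes that changed position: 0 1 2 3 4 5 6 7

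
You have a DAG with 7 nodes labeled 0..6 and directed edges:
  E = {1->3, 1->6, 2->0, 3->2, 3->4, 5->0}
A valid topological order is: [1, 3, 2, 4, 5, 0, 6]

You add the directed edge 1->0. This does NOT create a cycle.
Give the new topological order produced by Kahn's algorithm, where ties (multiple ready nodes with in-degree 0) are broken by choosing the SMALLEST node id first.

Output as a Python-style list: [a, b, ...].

Answer: [1, 3, 2, 4, 5, 0, 6]

Derivation:
Old toposort: [1, 3, 2, 4, 5, 0, 6]
Added edge: 1->0
Position of 1 (0) < position of 0 (5). Old order still valid.
Run Kahn's algorithm (break ties by smallest node id):
  initial in-degrees: [3, 0, 1, 1, 1, 0, 1]
  ready (indeg=0): [1, 5]
  pop 1: indeg[0]->2; indeg[3]->0; indeg[6]->0 | ready=[3, 5, 6] | order so far=[1]
  pop 3: indeg[2]->0; indeg[4]->0 | ready=[2, 4, 5, 6] | order so far=[1, 3]
  pop 2: indeg[0]->1 | ready=[4, 5, 6] | order so far=[1, 3, 2]
  pop 4: no out-edges | ready=[5, 6] | order so far=[1, 3, 2, 4]
  pop 5: indeg[0]->0 | ready=[0, 6] | order so far=[1, 3, 2, 4, 5]
  pop 0: no out-edges | ready=[6] | order so far=[1, 3, 2, 4, 5, 0]
  pop 6: no out-edges | ready=[] | order so far=[1, 3, 2, 4, 5, 0, 6]
  Result: [1, 3, 2, 4, 5, 0, 6]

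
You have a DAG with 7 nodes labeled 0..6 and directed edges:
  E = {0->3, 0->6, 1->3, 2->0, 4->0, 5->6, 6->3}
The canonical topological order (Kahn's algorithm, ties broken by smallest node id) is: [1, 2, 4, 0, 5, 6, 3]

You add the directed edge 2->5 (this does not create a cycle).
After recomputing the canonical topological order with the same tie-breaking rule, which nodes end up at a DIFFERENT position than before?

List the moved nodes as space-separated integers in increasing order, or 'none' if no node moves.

Answer: none

Derivation:
Old toposort: [1, 2, 4, 0, 5, 6, 3]
Added edge 2->5
Recompute Kahn (smallest-id tiebreak):
  initial in-degrees: [2, 0, 0, 3, 0, 1, 2]
  ready (indeg=0): [1, 2, 4]
  pop 1: indeg[3]->2 | ready=[2, 4] | order so far=[1]
  pop 2: indeg[0]->1; indeg[5]->0 | ready=[4, 5] | order so far=[1, 2]
  pop 4: indeg[0]->0 | ready=[0, 5] | order so far=[1, 2, 4]
  pop 0: indeg[3]->1; indeg[6]->1 | ready=[5] | order so far=[1, 2, 4, 0]
  pop 5: indeg[6]->0 | ready=[6] | order so far=[1, 2, 4, 0, 5]
  pop 6: indeg[3]->0 | ready=[3] | order so far=[1, 2, 4, 0, 5, 6]
  pop 3: no out-edges | ready=[] | order so far=[1, 2, 4, 0, 5, 6, 3]
New canonical toposort: [1, 2, 4, 0, 5, 6, 3]
Compare positions:
  Node 0: index 3 -> 3 (same)
  Node 1: index 0 -> 0 (same)
  Node 2: index 1 -> 1 (same)
  Node 3: index 6 -> 6 (same)
  Node 4: index 2 -> 2 (same)
  Node 5: index 4 -> 4 (same)
  Node 6: index 5 -> 5 (same)
Nodes that changed position: none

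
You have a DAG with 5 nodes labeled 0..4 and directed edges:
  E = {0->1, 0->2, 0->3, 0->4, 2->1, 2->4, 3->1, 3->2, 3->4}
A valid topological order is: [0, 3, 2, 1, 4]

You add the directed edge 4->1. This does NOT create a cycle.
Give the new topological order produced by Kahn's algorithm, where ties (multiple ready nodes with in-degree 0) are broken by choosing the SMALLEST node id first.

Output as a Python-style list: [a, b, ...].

Answer: [0, 3, 2, 4, 1]

Derivation:
Old toposort: [0, 3, 2, 1, 4]
Added edge: 4->1
Position of 4 (4) > position of 1 (3). Must reorder: 4 must now come before 1.
Run Kahn's algorithm (break ties by smallest node id):
  initial in-degrees: [0, 4, 2, 1, 3]
  ready (indeg=0): [0]
  pop 0: indeg[1]->3; indeg[2]->1; indeg[3]->0; indeg[4]->2 | ready=[3] | order so far=[0]
  pop 3: indeg[1]->2; indeg[2]->0; indeg[4]->1 | ready=[2] | order so far=[0, 3]
  pop 2: indeg[1]->1; indeg[4]->0 | ready=[4] | order so far=[0, 3, 2]
  pop 4: indeg[1]->0 | ready=[1] | order so far=[0, 3, 2, 4]
  pop 1: no out-edges | ready=[] | order so far=[0, 3, 2, 4, 1]
  Result: [0, 3, 2, 4, 1]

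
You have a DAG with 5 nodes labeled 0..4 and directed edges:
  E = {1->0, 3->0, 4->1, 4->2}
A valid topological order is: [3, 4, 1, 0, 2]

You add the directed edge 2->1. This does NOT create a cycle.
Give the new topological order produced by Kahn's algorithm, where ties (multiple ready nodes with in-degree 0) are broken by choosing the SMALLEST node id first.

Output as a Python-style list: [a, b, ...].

Answer: [3, 4, 2, 1, 0]

Derivation:
Old toposort: [3, 4, 1, 0, 2]
Added edge: 2->1
Position of 2 (4) > position of 1 (2). Must reorder: 2 must now come before 1.
Run Kahn's algorithm (break ties by smallest node id):
  initial in-degrees: [2, 2, 1, 0, 0]
  ready (indeg=0): [3, 4]
  pop 3: indeg[0]->1 | ready=[4] | order so far=[3]
  pop 4: indeg[1]->1; indeg[2]->0 | ready=[2] | order so far=[3, 4]
  pop 2: indeg[1]->0 | ready=[1] | order so far=[3, 4, 2]
  pop 1: indeg[0]->0 | ready=[0] | order so far=[3, 4, 2, 1]
  pop 0: no out-edges | ready=[] | order so far=[3, 4, 2, 1, 0]
  Result: [3, 4, 2, 1, 0]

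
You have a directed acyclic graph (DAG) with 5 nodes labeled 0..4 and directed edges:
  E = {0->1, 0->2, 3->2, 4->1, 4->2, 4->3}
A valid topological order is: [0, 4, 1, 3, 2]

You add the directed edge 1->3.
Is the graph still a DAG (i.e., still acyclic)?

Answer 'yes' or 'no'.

Given toposort: [0, 4, 1, 3, 2]
Position of 1: index 2; position of 3: index 3
New edge 1->3: forward
Forward edge: respects the existing order. Still a DAG, same toposort still valid.
Still a DAG? yes

Answer: yes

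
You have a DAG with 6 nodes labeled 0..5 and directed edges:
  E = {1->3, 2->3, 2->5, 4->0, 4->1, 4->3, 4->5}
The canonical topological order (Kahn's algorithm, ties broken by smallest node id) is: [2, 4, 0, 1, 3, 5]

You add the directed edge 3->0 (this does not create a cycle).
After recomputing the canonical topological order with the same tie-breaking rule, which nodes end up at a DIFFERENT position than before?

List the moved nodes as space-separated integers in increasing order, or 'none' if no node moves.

Old toposort: [2, 4, 0, 1, 3, 5]
Added edge 3->0
Recompute Kahn (smallest-id tiebreak):
  initial in-degrees: [2, 1, 0, 3, 0, 2]
  ready (indeg=0): [2, 4]
  pop 2: indeg[3]->2; indeg[5]->1 | ready=[4] | order so far=[2]
  pop 4: indeg[0]->1; indeg[1]->0; indeg[3]->1; indeg[5]->0 | ready=[1, 5] | order so far=[2, 4]
  pop 1: indeg[3]->0 | ready=[3, 5] | order so far=[2, 4, 1]
  pop 3: indeg[0]->0 | ready=[0, 5] | order so far=[2, 4, 1, 3]
  pop 0: no out-edges | ready=[5] | order so far=[2, 4, 1, 3, 0]
  pop 5: no out-edges | ready=[] | order so far=[2, 4, 1, 3, 0, 5]
New canonical toposort: [2, 4, 1, 3, 0, 5]
Compare positions:
  Node 0: index 2 -> 4 (moved)
  Node 1: index 3 -> 2 (moved)
  Node 2: index 0 -> 0 (same)
  Node 3: index 4 -> 3 (moved)
  Node 4: index 1 -> 1 (same)
  Node 5: index 5 -> 5 (same)
Nodes that changed position: 0 1 3

Answer: 0 1 3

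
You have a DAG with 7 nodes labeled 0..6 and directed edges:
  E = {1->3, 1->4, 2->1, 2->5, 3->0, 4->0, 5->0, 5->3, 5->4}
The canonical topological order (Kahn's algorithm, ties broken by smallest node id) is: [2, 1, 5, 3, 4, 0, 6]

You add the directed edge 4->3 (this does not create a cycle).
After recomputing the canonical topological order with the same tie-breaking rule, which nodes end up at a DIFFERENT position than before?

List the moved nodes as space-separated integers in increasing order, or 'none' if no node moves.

Answer: 3 4

Derivation:
Old toposort: [2, 1, 5, 3, 4, 0, 6]
Added edge 4->3
Recompute Kahn (smallest-id tiebreak):
  initial in-degrees: [3, 1, 0, 3, 2, 1, 0]
  ready (indeg=0): [2, 6]
  pop 2: indeg[1]->0; indeg[5]->0 | ready=[1, 5, 6] | order so far=[2]
  pop 1: indeg[3]->2; indeg[4]->1 | ready=[5, 6] | order so far=[2, 1]
  pop 5: indeg[0]->2; indeg[3]->1; indeg[4]->0 | ready=[4, 6] | order so far=[2, 1, 5]
  pop 4: indeg[0]->1; indeg[3]->0 | ready=[3, 6] | order so far=[2, 1, 5, 4]
  pop 3: indeg[0]->0 | ready=[0, 6] | order so far=[2, 1, 5, 4, 3]
  pop 0: no out-edges | ready=[6] | order so far=[2, 1, 5, 4, 3, 0]
  pop 6: no out-edges | ready=[] | order so far=[2, 1, 5, 4, 3, 0, 6]
New canonical toposort: [2, 1, 5, 4, 3, 0, 6]
Compare positions:
  Node 0: index 5 -> 5 (same)
  Node 1: index 1 -> 1 (same)
  Node 2: index 0 -> 0 (same)
  Node 3: index 3 -> 4 (moved)
  Node 4: index 4 -> 3 (moved)
  Node 5: index 2 -> 2 (same)
  Node 6: index 6 -> 6 (same)
Nodes that changed position: 3 4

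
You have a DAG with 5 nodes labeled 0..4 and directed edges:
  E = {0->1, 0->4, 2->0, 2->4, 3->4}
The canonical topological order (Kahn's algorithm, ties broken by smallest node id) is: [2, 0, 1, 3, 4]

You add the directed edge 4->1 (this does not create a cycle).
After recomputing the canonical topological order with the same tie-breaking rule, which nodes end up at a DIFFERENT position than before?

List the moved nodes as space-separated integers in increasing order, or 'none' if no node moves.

Old toposort: [2, 0, 1, 3, 4]
Added edge 4->1
Recompute Kahn (smallest-id tiebreak):
  initial in-degrees: [1, 2, 0, 0, 3]
  ready (indeg=0): [2, 3]
  pop 2: indeg[0]->0; indeg[4]->2 | ready=[0, 3] | order so far=[2]
  pop 0: indeg[1]->1; indeg[4]->1 | ready=[3] | order so far=[2, 0]
  pop 3: indeg[4]->0 | ready=[4] | order so far=[2, 0, 3]
  pop 4: indeg[1]->0 | ready=[1] | order so far=[2, 0, 3, 4]
  pop 1: no out-edges | ready=[] | order so far=[2, 0, 3, 4, 1]
New canonical toposort: [2, 0, 3, 4, 1]
Compare positions:
  Node 0: index 1 -> 1 (same)
  Node 1: index 2 -> 4 (moved)
  Node 2: index 0 -> 0 (same)
  Node 3: index 3 -> 2 (moved)
  Node 4: index 4 -> 3 (moved)
Nodes that changed position: 1 3 4

Answer: 1 3 4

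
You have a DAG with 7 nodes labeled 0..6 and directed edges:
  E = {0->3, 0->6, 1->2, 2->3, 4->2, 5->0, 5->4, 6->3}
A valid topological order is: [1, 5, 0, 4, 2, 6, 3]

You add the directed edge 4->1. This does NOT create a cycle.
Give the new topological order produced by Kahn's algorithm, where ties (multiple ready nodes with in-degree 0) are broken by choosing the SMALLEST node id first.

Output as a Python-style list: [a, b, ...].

Old toposort: [1, 5, 0, 4, 2, 6, 3]
Added edge: 4->1
Position of 4 (3) > position of 1 (0). Must reorder: 4 must now come before 1.
Run Kahn's algorithm (break ties by smallest node id):
  initial in-degrees: [1, 1, 2, 3, 1, 0, 1]
  ready (indeg=0): [5]
  pop 5: indeg[0]->0; indeg[4]->0 | ready=[0, 4] | order so far=[5]
  pop 0: indeg[3]->2; indeg[6]->0 | ready=[4, 6] | order so far=[5, 0]
  pop 4: indeg[1]->0; indeg[2]->1 | ready=[1, 6] | order so far=[5, 0, 4]
  pop 1: indeg[2]->0 | ready=[2, 6] | order so far=[5, 0, 4, 1]
  pop 2: indeg[3]->1 | ready=[6] | order so far=[5, 0, 4, 1, 2]
  pop 6: indeg[3]->0 | ready=[3] | order so far=[5, 0, 4, 1, 2, 6]
  pop 3: no out-edges | ready=[] | order so far=[5, 0, 4, 1, 2, 6, 3]
  Result: [5, 0, 4, 1, 2, 6, 3]

Answer: [5, 0, 4, 1, 2, 6, 3]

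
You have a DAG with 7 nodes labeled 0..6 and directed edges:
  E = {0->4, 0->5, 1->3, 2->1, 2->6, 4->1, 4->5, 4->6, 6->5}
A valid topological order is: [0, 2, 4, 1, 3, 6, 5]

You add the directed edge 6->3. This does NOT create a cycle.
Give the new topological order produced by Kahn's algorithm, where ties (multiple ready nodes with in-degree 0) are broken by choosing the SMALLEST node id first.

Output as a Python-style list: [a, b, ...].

Answer: [0, 2, 4, 1, 6, 3, 5]

Derivation:
Old toposort: [0, 2, 4, 1, 3, 6, 5]
Added edge: 6->3
Position of 6 (5) > position of 3 (4). Must reorder: 6 must now come before 3.
Run Kahn's algorithm (break ties by smallest node id):
  initial in-degrees: [0, 2, 0, 2, 1, 3, 2]
  ready (indeg=0): [0, 2]
  pop 0: indeg[4]->0; indeg[5]->2 | ready=[2, 4] | order so far=[0]
  pop 2: indeg[1]->1; indeg[6]->1 | ready=[4] | order so far=[0, 2]
  pop 4: indeg[1]->0; indeg[5]->1; indeg[6]->0 | ready=[1, 6] | order so far=[0, 2, 4]
  pop 1: indeg[3]->1 | ready=[6] | order so far=[0, 2, 4, 1]
  pop 6: indeg[3]->0; indeg[5]->0 | ready=[3, 5] | order so far=[0, 2, 4, 1, 6]
  pop 3: no out-edges | ready=[5] | order so far=[0, 2, 4, 1, 6, 3]
  pop 5: no out-edges | ready=[] | order so far=[0, 2, 4, 1, 6, 3, 5]
  Result: [0, 2, 4, 1, 6, 3, 5]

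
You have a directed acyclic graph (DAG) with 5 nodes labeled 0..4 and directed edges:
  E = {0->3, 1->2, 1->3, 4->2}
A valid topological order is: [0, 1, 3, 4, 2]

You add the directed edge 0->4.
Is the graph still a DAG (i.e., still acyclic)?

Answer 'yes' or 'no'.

Given toposort: [0, 1, 3, 4, 2]
Position of 0: index 0; position of 4: index 3
New edge 0->4: forward
Forward edge: respects the existing order. Still a DAG, same toposort still valid.
Still a DAG? yes

Answer: yes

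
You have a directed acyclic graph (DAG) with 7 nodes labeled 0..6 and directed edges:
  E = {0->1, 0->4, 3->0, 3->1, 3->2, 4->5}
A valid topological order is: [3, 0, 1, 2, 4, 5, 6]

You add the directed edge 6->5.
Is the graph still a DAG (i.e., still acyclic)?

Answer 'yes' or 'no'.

Answer: yes

Derivation:
Given toposort: [3, 0, 1, 2, 4, 5, 6]
Position of 6: index 6; position of 5: index 5
New edge 6->5: backward (u after v in old order)
Backward edge: old toposort is now invalid. Check if this creates a cycle.
Does 5 already reach 6? Reachable from 5: [5]. NO -> still a DAG (reorder needed).
Still a DAG? yes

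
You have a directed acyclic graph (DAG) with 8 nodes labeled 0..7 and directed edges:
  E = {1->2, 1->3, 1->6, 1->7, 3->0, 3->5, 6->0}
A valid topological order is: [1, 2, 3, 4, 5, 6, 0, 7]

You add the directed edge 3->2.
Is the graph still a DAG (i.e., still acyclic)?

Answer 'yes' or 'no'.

Answer: yes

Derivation:
Given toposort: [1, 2, 3, 4, 5, 6, 0, 7]
Position of 3: index 2; position of 2: index 1
New edge 3->2: backward (u after v in old order)
Backward edge: old toposort is now invalid. Check if this creates a cycle.
Does 2 already reach 3? Reachable from 2: [2]. NO -> still a DAG (reorder needed).
Still a DAG? yes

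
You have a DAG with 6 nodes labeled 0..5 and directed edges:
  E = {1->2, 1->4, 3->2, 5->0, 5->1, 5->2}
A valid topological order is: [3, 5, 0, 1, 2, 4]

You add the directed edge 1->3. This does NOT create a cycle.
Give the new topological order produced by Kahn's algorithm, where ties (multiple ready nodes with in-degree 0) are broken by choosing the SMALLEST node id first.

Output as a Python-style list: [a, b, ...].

Old toposort: [3, 5, 0, 1, 2, 4]
Added edge: 1->3
Position of 1 (3) > position of 3 (0). Must reorder: 1 must now come before 3.
Run Kahn's algorithm (break ties by smallest node id):
  initial in-degrees: [1, 1, 3, 1, 1, 0]
  ready (indeg=0): [5]
  pop 5: indeg[0]->0; indeg[1]->0; indeg[2]->2 | ready=[0, 1] | order so far=[5]
  pop 0: no out-edges | ready=[1] | order so far=[5, 0]
  pop 1: indeg[2]->1; indeg[3]->0; indeg[4]->0 | ready=[3, 4] | order so far=[5, 0, 1]
  pop 3: indeg[2]->0 | ready=[2, 4] | order so far=[5, 0, 1, 3]
  pop 2: no out-edges | ready=[4] | order so far=[5, 0, 1, 3, 2]
  pop 4: no out-edges | ready=[] | order so far=[5, 0, 1, 3, 2, 4]
  Result: [5, 0, 1, 3, 2, 4]

Answer: [5, 0, 1, 3, 2, 4]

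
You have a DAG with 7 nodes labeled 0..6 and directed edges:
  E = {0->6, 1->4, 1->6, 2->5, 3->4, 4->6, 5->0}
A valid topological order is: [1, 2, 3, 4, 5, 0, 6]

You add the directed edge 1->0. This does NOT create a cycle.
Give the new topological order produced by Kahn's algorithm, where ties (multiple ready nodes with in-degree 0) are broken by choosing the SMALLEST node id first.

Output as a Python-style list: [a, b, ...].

Old toposort: [1, 2, 3, 4, 5, 0, 6]
Added edge: 1->0
Position of 1 (0) < position of 0 (5). Old order still valid.
Run Kahn's algorithm (break ties by smallest node id):
  initial in-degrees: [2, 0, 0, 0, 2, 1, 3]
  ready (indeg=0): [1, 2, 3]
  pop 1: indeg[0]->1; indeg[4]->1; indeg[6]->2 | ready=[2, 3] | order so far=[1]
  pop 2: indeg[5]->0 | ready=[3, 5] | order so far=[1, 2]
  pop 3: indeg[4]->0 | ready=[4, 5] | order so far=[1, 2, 3]
  pop 4: indeg[6]->1 | ready=[5] | order so far=[1, 2, 3, 4]
  pop 5: indeg[0]->0 | ready=[0] | order so far=[1, 2, 3, 4, 5]
  pop 0: indeg[6]->0 | ready=[6] | order so far=[1, 2, 3, 4, 5, 0]
  pop 6: no out-edges | ready=[] | order so far=[1, 2, 3, 4, 5, 0, 6]
  Result: [1, 2, 3, 4, 5, 0, 6]

Answer: [1, 2, 3, 4, 5, 0, 6]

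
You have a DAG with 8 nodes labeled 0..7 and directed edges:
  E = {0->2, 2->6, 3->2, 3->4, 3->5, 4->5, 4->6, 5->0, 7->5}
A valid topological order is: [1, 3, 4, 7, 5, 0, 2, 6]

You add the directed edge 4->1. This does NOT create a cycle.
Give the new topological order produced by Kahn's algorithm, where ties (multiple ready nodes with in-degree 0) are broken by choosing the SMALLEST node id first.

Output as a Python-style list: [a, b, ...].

Answer: [3, 4, 1, 7, 5, 0, 2, 6]

Derivation:
Old toposort: [1, 3, 4, 7, 5, 0, 2, 6]
Added edge: 4->1
Position of 4 (2) > position of 1 (0). Must reorder: 4 must now come before 1.
Run Kahn's algorithm (break ties by smallest node id):
  initial in-degrees: [1, 1, 2, 0, 1, 3, 2, 0]
  ready (indeg=0): [3, 7]
  pop 3: indeg[2]->1; indeg[4]->0; indeg[5]->2 | ready=[4, 7] | order so far=[3]
  pop 4: indeg[1]->0; indeg[5]->1; indeg[6]->1 | ready=[1, 7] | order so far=[3, 4]
  pop 1: no out-edges | ready=[7] | order so far=[3, 4, 1]
  pop 7: indeg[5]->0 | ready=[5] | order so far=[3, 4, 1, 7]
  pop 5: indeg[0]->0 | ready=[0] | order so far=[3, 4, 1, 7, 5]
  pop 0: indeg[2]->0 | ready=[2] | order so far=[3, 4, 1, 7, 5, 0]
  pop 2: indeg[6]->0 | ready=[6] | order so far=[3, 4, 1, 7, 5, 0, 2]
  pop 6: no out-edges | ready=[] | order so far=[3, 4, 1, 7, 5, 0, 2, 6]
  Result: [3, 4, 1, 7, 5, 0, 2, 6]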